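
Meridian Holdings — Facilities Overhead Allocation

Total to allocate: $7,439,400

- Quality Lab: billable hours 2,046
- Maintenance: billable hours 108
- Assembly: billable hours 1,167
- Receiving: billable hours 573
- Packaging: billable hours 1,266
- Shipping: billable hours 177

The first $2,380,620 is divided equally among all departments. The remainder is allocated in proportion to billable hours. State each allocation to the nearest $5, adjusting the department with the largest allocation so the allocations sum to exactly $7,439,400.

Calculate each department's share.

Quality Lab: $2,336,105 | Maintenance: $499,140 | Assembly: $1,502,935 | Receiving: $939,900 | Packaging: $1,596,775 | Shipping: $564,545

$2,380,620 shared equally gives $396,770 per department.
Remainder $5,058,780 by billable hours (total 5,337): Quality Lab 1,939,341.18 → $1,939,340; Maintenance 102,369.92 → $102,370; Assembly 1,106,163.81 → $1,106,165; Receiving 543,129.27 → $543,130; Packaging 1,200,002.90 → $1,200,005; Shipping 167,772.92 → $167,775.
Rounding difference −$5 on remainder applied to Quality Lab.
Totals: Quality Lab $396,770 + $1,939,335 = $2,336,105; Maintenance $396,770 + $102,370 = $499,140; Assembly $396,770 + $1,106,165 = $1,502,935; Receiving $396,770 + $543,130 = $939,900; Packaging $396,770 + $1,200,005 = $1,596,775; Shipping $396,770 + $167,775 = $564,545.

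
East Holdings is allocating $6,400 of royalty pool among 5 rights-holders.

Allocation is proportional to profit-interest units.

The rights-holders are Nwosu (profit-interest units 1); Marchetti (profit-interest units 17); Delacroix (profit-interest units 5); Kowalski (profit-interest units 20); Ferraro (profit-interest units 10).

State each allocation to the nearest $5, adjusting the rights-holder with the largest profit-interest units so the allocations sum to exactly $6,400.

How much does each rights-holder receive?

Nwosu: $120 · Marchetti: $2,055 · Delacroix: $605 · Kowalski: $2,410 · Ferraro: $1,210

Sum of profit-interest units: 53.
Proportional shares: Nwosu 1/53 × $6,400 = 120.75; Marchetti 17/53 × $6,400 = 2,052.83; Delacroix 5/53 × $6,400 = 603.77; Kowalski 20/53 × $6,400 = 2,415.09; Ferraro 10/53 × $6,400 = 1,207.55.
After rounding ($5): Nwosu $120; Marchetti $2,055; Delacroix $605; Kowalski $2,415; Ferraro $1,210. Sum = $6,405.
Difference $6,400 − $6,405 = −$5 applied to largest profit-interest units (Kowalski): Kowalski becomes $2,410.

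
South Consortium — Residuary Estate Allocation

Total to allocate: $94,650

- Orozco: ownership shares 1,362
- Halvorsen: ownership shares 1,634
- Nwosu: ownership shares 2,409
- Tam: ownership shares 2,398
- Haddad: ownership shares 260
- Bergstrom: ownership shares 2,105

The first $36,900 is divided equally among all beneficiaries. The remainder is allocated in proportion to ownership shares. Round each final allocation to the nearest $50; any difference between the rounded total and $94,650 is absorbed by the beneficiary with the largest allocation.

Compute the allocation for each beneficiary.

Equal tier: $36,900 ÷ 6 = $6,150 apiece.
Remainder $57,750 by ownership shares (total 10,168): Orozco 7,735.59 → $7,750; Halvorsen 9,280.44 → $9,300; Nwosu 13,682.12 → $13,700; Tam 13,619.64 → $13,600; Haddad 1,476.69 → $1,500; Bergstrom 11,955.52 → $11,950.
Rounding difference −$50 on remainder applied to Nwosu.
Totals: Orozco $6,150 + $7,750 = $13,900; Halvorsen $6,150 + $9,300 = $15,450; Nwosu $6,150 + $13,650 = $19,800; Tam $6,150 + $13,600 = $19,750; Haddad $6,150 + $1,500 = $7,650; Bergstrom $6,150 + $11,950 = $18,100.

Orozco: $13,900; Halvorsen: $15,450; Nwosu: $19,800; Tam: $19,750; Haddad: $7,650; Bergstrom: $18,100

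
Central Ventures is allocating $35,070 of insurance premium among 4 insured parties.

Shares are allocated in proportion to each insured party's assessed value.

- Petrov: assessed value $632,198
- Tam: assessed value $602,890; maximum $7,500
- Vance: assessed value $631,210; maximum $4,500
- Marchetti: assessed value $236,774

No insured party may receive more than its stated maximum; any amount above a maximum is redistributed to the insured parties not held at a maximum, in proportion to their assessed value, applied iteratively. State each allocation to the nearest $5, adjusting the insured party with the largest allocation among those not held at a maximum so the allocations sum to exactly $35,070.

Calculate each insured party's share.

Assessed value total: 2,103,072.
Pro-rata shares before constraints: Petrov 10,542.28; Tam 10,053.56; Vance 10,525.81; Marchetti 3,948.35.
Capped: Tam ($7,500), Vance ($4,500); remaining pool $23,070 reallocated over remaining assessed value 868,972.
Shares after redistribution: Petrov 16,783.98 → $16,785; Marchetti 6,286.02 → $6,285.

Petrov: $16,785 · Tam: $7,500 · Vance: $4,500 · Marchetti: $6,285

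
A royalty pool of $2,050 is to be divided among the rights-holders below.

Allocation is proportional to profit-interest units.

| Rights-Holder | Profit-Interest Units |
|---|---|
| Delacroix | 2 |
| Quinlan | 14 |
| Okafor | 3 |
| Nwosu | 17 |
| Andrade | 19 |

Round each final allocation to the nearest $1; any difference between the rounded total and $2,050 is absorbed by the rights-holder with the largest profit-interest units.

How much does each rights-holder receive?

Delacroix: $75; Quinlan: $522; Okafor: $112; Nwosu: $634; Andrade: $707

Total profit-interest units = 55.
Raw shares: Delacroix 2/55 × $2,050 = 74.55; Quinlan 14/55 × $2,050 = 521.82; Okafor 3/55 × $2,050 = 111.82; Nwosu 17/55 × $2,050 = 633.64; Andrade 19/55 × $2,050 = 708.18.
After rounding ($1): Delacroix $75; Quinlan $522; Okafor $112; Nwosu $634; Andrade $708. Sum = $2,051.
Difference $2,050 − $2,051 = −$1 applied to largest profit-interest units (Andrade): Andrade becomes $707.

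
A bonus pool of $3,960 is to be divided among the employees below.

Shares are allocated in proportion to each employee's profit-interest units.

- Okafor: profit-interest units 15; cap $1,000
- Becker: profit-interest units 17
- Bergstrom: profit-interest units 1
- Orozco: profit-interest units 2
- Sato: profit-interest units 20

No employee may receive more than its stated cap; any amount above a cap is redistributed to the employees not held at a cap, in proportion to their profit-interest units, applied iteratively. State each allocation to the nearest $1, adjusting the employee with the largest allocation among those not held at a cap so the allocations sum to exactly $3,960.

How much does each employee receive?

Profit-interest units total: 55.
Pro-rata shares before constraints: Okafor 1,080.00; Becker 1,224.00; Bergstrom 72.00; Orozco 144.00; Sato 1,440.00.
Cap binds for Okafor ($1,000); residual $2,960 reallocated over remaining profit-interest units 40.
Shares after redistribution: Becker 1,258.00 → $1,258; Bergstrom 74.00 → $74; Orozco 148.00 → $148; Sato 1,480.00 → $1,480.

Okafor: $1,000; Becker: $1,258; Bergstrom: $74; Orozco: $148; Sato: $1,480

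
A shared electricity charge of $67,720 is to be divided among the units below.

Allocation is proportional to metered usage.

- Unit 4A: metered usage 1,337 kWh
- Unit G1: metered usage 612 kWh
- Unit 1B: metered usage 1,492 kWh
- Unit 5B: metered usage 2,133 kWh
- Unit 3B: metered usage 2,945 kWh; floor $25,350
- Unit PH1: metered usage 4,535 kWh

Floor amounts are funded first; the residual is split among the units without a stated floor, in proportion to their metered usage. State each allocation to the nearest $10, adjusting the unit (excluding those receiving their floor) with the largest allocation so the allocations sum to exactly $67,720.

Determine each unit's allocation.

Guaranteed amounts: Unit 3B $25,350. Residual $42,370.
Residual split over remaining metered usage 10,109: Unit 4A 5,603.79 → $5,600; Unit G1 2,565.08 → $2,570; Unit 1B 6,253.44 → $6,250; Unit 5B 8,940.07 → $8,940; Unit PH1 19,007.61 → $19,010.

Unit 4A: $5,600 | Unit G1: $2,570 | Unit 1B: $6,250 | Unit 5B: $8,940 | Unit 3B: $25,350 | Unit PH1: $19,010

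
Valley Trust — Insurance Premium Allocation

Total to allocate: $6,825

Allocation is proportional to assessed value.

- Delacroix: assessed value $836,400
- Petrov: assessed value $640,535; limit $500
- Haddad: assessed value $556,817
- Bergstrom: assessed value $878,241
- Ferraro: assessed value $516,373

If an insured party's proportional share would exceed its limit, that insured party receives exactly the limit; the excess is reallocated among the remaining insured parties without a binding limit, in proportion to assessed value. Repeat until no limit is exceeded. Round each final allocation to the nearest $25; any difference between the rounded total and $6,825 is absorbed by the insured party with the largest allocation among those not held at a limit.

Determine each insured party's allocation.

Delacroix: $1,900 | Petrov: $500 | Haddad: $1,275 | Bergstrom: $1,975 | Ferraro: $1,175

Sum of assessed value: 3,428,366.
Pro-rata shares before constraints: Delacroix 1,665.06; Petrov 1,275.14; Haddad 1,108.48; Bergstrom 1,748.35; Ferraro 1,027.97.
Capped: Petrov ($500); remaining pool $6,325 reallocated over remaining assessed value 2,787,831.
Redistributed shares: Delacroix 1,897.62 → $1,900; Haddad 1,263.30 → $1,275; Bergstrom 1,992.54 → $2,000; Ferraro 1,171.54 → $1,175.
Rounding difference −$25 applied to Bergstrom → $1,975.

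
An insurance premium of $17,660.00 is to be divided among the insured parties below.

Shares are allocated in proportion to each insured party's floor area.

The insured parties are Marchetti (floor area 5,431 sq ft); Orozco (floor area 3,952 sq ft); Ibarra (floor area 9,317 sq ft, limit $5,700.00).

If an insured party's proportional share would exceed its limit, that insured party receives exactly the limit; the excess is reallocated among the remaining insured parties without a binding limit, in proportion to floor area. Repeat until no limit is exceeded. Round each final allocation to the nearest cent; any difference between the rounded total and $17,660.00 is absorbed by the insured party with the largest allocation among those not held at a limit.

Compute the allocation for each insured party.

Marchetti: $6,922.60; Orozco: $5,037.40; Ibarra: $5,700.00

Sum of floor area: 18,700.
Unconstrained shares: Marchetti 5,128.9551; Orozco 3,732.2096; Ibarra 8,798.8353.
Cap binds for Ibarra ($5,700.00); balance $11,960.00 reallocated over remaining floor area 9,383.
Remaining shares: Marchetti 6,922.6004 → $6,922.60; Orozco 5,037.3996 → $5,037.40.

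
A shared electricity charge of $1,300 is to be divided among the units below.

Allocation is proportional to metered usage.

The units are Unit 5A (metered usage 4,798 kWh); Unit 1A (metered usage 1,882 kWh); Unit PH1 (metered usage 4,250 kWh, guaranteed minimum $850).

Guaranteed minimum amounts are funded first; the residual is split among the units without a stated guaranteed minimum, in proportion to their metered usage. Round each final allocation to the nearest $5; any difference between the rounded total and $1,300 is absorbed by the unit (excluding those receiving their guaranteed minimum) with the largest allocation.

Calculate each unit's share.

Fund the minimums — Unit PH1 $850. Balance $450.
Balance split over remaining metered usage 6,680: Unit 5A 323.22 → $325; Unit 1A 126.78 → $125.

Unit 5A: $325; Unit 1A: $125; Unit PH1: $850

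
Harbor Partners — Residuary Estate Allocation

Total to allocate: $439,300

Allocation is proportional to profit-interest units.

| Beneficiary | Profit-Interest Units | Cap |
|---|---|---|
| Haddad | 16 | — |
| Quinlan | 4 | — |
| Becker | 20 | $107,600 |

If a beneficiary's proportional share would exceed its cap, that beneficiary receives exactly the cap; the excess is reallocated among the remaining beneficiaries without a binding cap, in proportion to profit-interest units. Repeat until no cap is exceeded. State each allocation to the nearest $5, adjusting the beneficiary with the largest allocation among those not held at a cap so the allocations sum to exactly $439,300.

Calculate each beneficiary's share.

Total profit-interest units = 40.
Unconstrained shares: Haddad 175,720.00; Quinlan 43,930.00; Becker 219,650.00.
Capped: Becker ($107,600); remaining pool $331,700 reallocated over remaining profit-interest units 20.
Remaining shares: Haddad 265,360.00 → $265,360; Quinlan 66,340.00 → $66,340.

Haddad: $265,360 | Quinlan: $66,340 | Becker: $107,600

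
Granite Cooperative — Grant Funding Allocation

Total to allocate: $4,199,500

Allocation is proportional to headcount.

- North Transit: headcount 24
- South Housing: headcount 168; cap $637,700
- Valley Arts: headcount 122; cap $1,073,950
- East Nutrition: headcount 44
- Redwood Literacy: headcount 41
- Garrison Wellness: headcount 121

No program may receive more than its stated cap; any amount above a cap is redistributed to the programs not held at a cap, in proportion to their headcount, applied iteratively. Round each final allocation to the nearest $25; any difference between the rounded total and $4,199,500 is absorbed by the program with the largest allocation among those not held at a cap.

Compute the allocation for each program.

Sum of headcount: 520.
Pro-rata shares before constraints: North Transit 193,823.08; South Housing 1,356,761.54; Valley Arts 985,267.31; East Nutrition 355,342.31; Redwood Literacy 331,114.42; Garrison Wellness 977,191.35.
Cap binds for South Housing ($637,700); balance $3,561,800 reallocated over remaining headcount 352.
Cap binds for Valley Arts ($1,073,950); balance $2,487,850 reallocated over remaining headcount 230.
Remaining shares: North Transit 259,601.74 → $259,600; East Nutrition 475,936.52 → $475,925; Redwood Literacy 443,486.30 → $443,475; Garrison Wellness 1,308,825.43 → $1,308,825.
Rounding difference +$25 applied to Garrison Wellness → $1,308,850.

North Transit: $259,600; South Housing: $637,700; Valley Arts: $1,073,950; East Nutrition: $475,925; Redwood Literacy: $443,475; Garrison Wellness: $1,308,850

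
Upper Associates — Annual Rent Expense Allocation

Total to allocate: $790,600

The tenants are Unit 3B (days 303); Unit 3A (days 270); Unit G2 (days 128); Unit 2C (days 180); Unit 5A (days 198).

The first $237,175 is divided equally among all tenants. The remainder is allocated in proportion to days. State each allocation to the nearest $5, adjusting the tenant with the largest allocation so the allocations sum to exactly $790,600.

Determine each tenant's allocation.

Equal tier: $237,175 ÷ 5 = $47,435 apiece.
Remainder $553,425 by days (total 1,079): Unit 3B 155,410.36 → $155,410; Unit 3A 138,484.48 → $138,485; Unit G2 65,651.90 → $65,650; Unit 2C 92,322.98 → $92,325; Unit 5A 101,555.28 → $101,555.
Totals: Unit 3B $47,435 + $155,410 = $202,845; Unit 3A $47,435 + $138,485 = $185,920; Unit G2 $47,435 + $65,650 = $113,085; Unit 2C $47,435 + $92,325 = $139,760; Unit 5A $47,435 + $101,555 = $148,990.

Unit 3B: $202,845 | Unit 3A: $185,920 | Unit G2: $113,085 | Unit 2C: $139,760 | Unit 5A: $148,990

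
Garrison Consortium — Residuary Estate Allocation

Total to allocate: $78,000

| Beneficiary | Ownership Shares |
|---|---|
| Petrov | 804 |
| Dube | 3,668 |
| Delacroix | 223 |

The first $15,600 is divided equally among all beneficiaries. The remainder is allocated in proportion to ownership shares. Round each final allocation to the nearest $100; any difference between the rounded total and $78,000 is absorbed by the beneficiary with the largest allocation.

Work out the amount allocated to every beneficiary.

$15,600 shared equally gives $5,200 per beneficiary.
Remainder $62,400 by ownership shares (total 4,695): Petrov 10,685.75 → $10,700; Dube 48,750.42 → $48,800; Delacroix 2,963.83 → $3,000.
Rounding difference −$100 on remainder applied to Dube.
Totals: Petrov $5,200 + $10,700 = $15,900; Dube $5,200 + $48,700 = $53,900; Delacroix $5,200 + $3,000 = $8,200.

Petrov: $15,900; Dube: $53,900; Delacroix: $8,200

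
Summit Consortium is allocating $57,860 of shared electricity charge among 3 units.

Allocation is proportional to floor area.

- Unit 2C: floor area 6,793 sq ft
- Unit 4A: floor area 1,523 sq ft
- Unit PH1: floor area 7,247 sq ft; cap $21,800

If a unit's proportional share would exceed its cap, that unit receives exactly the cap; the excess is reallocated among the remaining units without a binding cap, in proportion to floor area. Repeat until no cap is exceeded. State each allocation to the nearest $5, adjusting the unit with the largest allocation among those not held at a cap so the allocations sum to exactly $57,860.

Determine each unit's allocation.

Unit 2C: $29,455 | Unit 4A: $6,605 | Unit PH1: $21,800

Floor area total: 15,563.
Unconstrained shares: Unit 2C 25,254.96; Unit 4A 5,662.20; Unit PH1 26,942.84.
Held at cap: Unit PH1 ($21,800); residual $36,060 reallocated over remaining floor area 8,316.
Remaining shares: Unit 2C 29,455.94 → $29,455; Unit 4A 6,604.06 → $6,605.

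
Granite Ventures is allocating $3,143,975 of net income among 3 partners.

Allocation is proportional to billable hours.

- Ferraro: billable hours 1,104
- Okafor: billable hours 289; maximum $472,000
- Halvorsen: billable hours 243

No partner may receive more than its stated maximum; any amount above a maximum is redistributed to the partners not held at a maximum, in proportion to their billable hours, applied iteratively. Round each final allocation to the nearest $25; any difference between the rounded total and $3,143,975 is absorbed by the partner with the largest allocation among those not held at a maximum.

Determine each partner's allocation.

Ferraro: $2,189,950; Okafor: $472,000; Halvorsen: $482,025

Combined billable hours = 1,636.
Proportional shares (ignoring caps): Ferraro 2,121,606.60; Okafor 555,384.34; Halvorsen 466,984.06.
Cap binds for Okafor ($472,000); residual $2,671,975 reallocated over remaining billable hours 1,347.
Shares after redistribution: Ferraro 2,189,948.33 → $2,189,950; Halvorsen 482,026.67 → $482,025.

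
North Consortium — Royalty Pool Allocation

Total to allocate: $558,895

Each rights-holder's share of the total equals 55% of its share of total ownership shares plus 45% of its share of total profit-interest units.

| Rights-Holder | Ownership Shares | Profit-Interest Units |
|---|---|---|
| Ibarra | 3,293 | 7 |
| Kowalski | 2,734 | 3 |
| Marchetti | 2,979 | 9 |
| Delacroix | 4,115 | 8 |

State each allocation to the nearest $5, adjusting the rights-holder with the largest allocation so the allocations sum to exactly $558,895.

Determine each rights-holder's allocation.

Totals — ownership shares 13,121, profit-interest units 27.
Combined weights (55% ownership shares + 45% profit-interest units): Ibarra 0.2547; Kowalski 0.1646; Marchetti 0.2749; Delacroix 0.3058.
Pro-rata amounts: Ibarra 142,351.18; Kowalski 91,995.54; Marchetti 153,624.78; Delacroix 170,923.50.
Rounded to nearest $5: Ibarra $142,350; Kowalski $91,995; Marchetti $153,625; Delacroix $170,925. Sum = $558,895.
Rounded total matches; no reconciliation needed.

Ibarra: $142,350 | Kowalski: $91,995 | Marchetti: $153,625 | Delacroix: $170,925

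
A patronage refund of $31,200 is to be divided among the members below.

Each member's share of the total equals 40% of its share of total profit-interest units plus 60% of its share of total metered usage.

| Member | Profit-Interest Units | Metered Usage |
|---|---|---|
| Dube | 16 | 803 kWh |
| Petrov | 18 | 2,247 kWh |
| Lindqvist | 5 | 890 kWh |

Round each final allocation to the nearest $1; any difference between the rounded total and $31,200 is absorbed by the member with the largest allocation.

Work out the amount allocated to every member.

Dube: $8,935 · Petrov: $16,436 · Lindqvist: $5,829

Totals — profit-interest units 39, metered usage 3,940.
Blended shares (40% profit-interest units + 60% metered usage): Dube 0.2864; Petrov 0.5268; Lindqvist 0.1868.
Proportional shares: Dube 8,935.27; Petrov 16,436.10; Lindqvist 5,828.63.
At nearest $1: Dube $8,935; Petrov $16,436; Lindqvist $5,829. Sum = $31,200.
Rounded total matches; no reconciliation needed.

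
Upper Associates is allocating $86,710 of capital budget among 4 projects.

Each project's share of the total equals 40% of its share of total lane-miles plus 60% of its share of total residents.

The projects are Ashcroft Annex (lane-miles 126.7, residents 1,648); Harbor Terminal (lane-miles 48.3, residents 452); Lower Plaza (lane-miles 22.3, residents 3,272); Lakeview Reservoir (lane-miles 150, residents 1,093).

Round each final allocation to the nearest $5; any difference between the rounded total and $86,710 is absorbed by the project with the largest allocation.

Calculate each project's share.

Ashcroft Annex: $25,915 · Harbor Terminal: $8,460 · Lower Plaza: $28,560 · Lakeview Reservoir: $23,775

Totals — lane-miles 347.3, residents 6,465.
Combined weights (40% lane-miles + 60% residents): Ashcroft Annex 0.2989; Harbor Terminal 0.0976; Lower Plaza 0.3293; Lakeview Reservoir 0.2742.
Pro-rata amounts: Ashcroft Annex 25,915.22; Harbor Terminal 8,461.00; Lower Plaza 28,557.92; Lakeview Reservoir 23,775.87.
Rounded to nearest $5: Ashcroft Annex $25,915; Harbor Terminal $8,460; Lower Plaza $28,560; Lakeview Reservoir $23,775. Sum = $86,710.
Rounded total matches; no reconciliation needed.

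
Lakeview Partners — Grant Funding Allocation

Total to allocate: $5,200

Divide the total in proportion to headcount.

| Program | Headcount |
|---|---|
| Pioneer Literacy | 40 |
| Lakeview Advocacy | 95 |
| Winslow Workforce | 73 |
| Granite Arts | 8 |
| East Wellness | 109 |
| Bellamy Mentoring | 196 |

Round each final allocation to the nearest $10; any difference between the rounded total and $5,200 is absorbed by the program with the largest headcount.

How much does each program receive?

Pioneer Literacy: $400 · Lakeview Advocacy: $950 · Winslow Workforce: $730 · Granite Arts: $80 · East Wellness: $1,090 · Bellamy Mentoring: $1,950

Combined headcount = 40 + 95 + 73 + 8 + 109 + 196 = 521.
Unrounded shares: Pioneer Literacy 399.23; Lakeview Advocacy 948.18; Winslow Workforce 728.60; Granite Arts 79.85; East Wellness 1,087.91; Bellamy Mentoring 1,956.24.
After rounding ($10): Pioneer Literacy $400; Lakeview Advocacy $950; Winslow Workforce $730; Granite Arts $80; East Wellness $1,090; Bellamy Mentoring $1,960. Sum = $5,210.
Difference $5,200 − $5,210 = −$10 applied to largest headcount (Bellamy Mentoring): Bellamy Mentoring becomes $1,950.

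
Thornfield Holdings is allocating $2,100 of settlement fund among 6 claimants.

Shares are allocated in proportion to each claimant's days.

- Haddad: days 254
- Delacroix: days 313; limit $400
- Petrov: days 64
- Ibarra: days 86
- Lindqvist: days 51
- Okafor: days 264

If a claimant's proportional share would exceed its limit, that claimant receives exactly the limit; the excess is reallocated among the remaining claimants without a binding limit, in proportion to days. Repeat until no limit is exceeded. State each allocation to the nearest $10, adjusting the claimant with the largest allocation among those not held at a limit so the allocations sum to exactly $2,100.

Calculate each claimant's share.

Haddad: $600 | Delacroix: $400 | Petrov: $150 | Ibarra: $200 | Lindqvist: $120 | Okafor: $630

Total days = 1,032.
Proportional shares (ignoring caps): Haddad 516.86; Delacroix 636.92; Petrov 130.23; Ibarra 175.00; Lindqvist 103.78; Okafor 537.21.
Cap binds for Delacroix ($400); residual $1,700 reallocated over remaining days 719.
Redistributed shares: Haddad 600.56 → $600; Petrov 151.32 → $150; Ibarra 203.34 → $200; Lindqvist 120.58 → $120; Okafor 624.20 → $620.
Rounding difference +$10 applied to Okafor → $630.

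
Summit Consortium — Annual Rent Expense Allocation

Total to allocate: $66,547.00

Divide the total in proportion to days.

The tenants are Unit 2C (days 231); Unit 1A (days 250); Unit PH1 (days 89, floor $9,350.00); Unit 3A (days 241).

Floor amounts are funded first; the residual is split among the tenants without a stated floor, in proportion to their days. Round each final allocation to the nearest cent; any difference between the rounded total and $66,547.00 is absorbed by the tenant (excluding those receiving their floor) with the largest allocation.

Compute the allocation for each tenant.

Fund the minimums — Unit PH1 $9,350.00. Remaining pool $57,197.00.
Remaining pool split over remaining days 722: Unit 2C 18,299.8712 → $18,299.87; Unit 1A 19,805.0554 → $19,805.06; Unit 3A 19,092.0734 → $19,092.07.

Unit 2C: $18,299.87 · Unit 1A: $19,805.06 · Unit PH1: $9,350.00 · Unit 3A: $19,092.07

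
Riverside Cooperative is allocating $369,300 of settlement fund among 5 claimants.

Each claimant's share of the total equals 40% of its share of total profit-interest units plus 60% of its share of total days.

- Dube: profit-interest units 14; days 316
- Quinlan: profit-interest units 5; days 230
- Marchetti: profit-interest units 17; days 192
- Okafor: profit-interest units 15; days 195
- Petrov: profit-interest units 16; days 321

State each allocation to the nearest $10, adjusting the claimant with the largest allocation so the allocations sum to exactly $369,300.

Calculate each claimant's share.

Profit-interest units total 67; days total 1,254.
Composite weights (40% profit-interest units + 60% days): Dube 0.2348; Quinlan 0.1399; Marchetti 0.1934; Okafor 0.1829; Petrov 0.2491.
Proportional shares: Dube 86,703.61; Quinlan 51,664.55; Marchetti 71,407.32; Okafor 67,527.86; Petrov 91,996.66.
Rounded to nearest $10: Dube $86,700; Quinlan $51,660; Marchetti $71,410; Okafor $67,530; Petrov $92,000. Sum = $369,300.
No rounding difference to absorb.

Dube: $86,700; Quinlan: $51,660; Marchetti: $71,410; Okafor: $67,530; Petrov: $92,000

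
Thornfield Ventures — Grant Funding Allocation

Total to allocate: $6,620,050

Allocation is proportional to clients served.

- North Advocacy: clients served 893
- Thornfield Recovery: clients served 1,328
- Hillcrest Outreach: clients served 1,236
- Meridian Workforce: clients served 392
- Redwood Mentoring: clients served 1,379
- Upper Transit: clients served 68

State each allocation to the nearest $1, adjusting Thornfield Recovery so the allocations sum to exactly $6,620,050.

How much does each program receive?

North Advocacy: $1,116,258 · Thornfield Recovery: $1,660,012 · Hillcrest Outreach: $1,545,012 · Meridian Workforce: $490,004 · Redwood Mentoring: $1,723,763 · Upper Transit: $85,001

Total clients served = 5,296.
Raw shares: North Advocacy 893/5,296 × $6,620,050 = 1,116,258.43; Thornfield Recovery 1,328/5,296 × $6,620,050 = 1,660,012.54; Hillcrest Outreach 1,236/5,296 × $6,620,050 = 1,545,011.67; Meridian Workforce 392/5,296 × $6,620,050 = 490,003.70; Redwood Mentoring 1,379/5,296 × $6,620,050 = 1,723,763.02; Upper Transit 68/5,296 × $6,620,050 = 85,000.64.
At nearest $1: North Advocacy $1,116,258; Thornfield Recovery $1,660,013; Hillcrest Outreach $1,545,012; Meridian Workforce $490,004; Redwood Mentoring $1,723,763; Upper Transit $85,001. Sum = $6,620,051.
Difference $6,620,050 − $6,620,051 = −$1 applied to Thornfield Recovery: Thornfield Recovery becomes $1,660,012.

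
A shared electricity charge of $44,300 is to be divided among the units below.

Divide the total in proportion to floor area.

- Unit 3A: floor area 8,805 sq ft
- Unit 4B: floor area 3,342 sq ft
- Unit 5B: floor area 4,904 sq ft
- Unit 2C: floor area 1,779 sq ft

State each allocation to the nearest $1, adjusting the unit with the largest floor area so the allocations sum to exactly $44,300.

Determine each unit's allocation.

Unit 3A: $20,716 | Unit 4B: $7,862 | Unit 5B: $11,537 | Unit 2C: $4,185

Total floor area = 8,805 + 3,342 + 4,904 + 1,779 = 18,830.
Unrounded shares: Unit 3A 20,714.90; Unit 4B 7,862.49; Unit 5B 11,537.29; Unit 2C 4,185.33.
At nearest $1: Unit 3A $20,715; Unit 4B $7,862; Unit 5B $11,537; Unit 2C $4,185. Sum = $44,299.
Difference $44,300 − $44,299 = +$1 applied to largest floor area (Unit 3A): Unit 3A becomes $20,716.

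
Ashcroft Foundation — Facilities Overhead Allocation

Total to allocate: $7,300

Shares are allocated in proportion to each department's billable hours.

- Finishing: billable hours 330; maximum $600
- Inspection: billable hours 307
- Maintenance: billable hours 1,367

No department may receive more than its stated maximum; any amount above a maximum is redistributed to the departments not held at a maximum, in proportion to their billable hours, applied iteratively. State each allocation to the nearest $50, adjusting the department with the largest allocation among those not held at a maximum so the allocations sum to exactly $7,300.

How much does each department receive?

Finishing: $600 · Inspection: $1,250 · Maintenance: $5,450

Sum of billable hours: 2,004.
Unconstrained shares: Finishing 1,202.10; Inspection 1,118.31; Maintenance 4,979.59.
Held at cap: Finishing ($600); balance $6,700 reallocated over remaining billable hours 1,674.
Shares after redistribution: Inspection 1,228.73 → $1,250; Maintenance 5,471.27 → $5,450.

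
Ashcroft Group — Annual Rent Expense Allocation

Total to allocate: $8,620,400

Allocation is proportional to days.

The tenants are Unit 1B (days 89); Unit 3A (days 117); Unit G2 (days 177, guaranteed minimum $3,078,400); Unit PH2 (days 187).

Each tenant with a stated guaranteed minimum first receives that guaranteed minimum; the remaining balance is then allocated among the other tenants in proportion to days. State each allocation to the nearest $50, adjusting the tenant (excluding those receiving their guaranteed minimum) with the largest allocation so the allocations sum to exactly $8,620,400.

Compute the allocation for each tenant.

Guaranteed amounts: Unit G2 $3,078,400. Balance $5,542,000.
Balance split over remaining days 393: Unit 1B 1,255,058.52 → $1,255,050; Unit 3A 1,649,908.40 → $1,649,900; Unit PH2 2,637,033.08 → $2,637,050.

Unit 1B: $1,255,050 · Unit 3A: $1,649,900 · Unit G2: $3,078,400 · Unit PH2: $2,637,050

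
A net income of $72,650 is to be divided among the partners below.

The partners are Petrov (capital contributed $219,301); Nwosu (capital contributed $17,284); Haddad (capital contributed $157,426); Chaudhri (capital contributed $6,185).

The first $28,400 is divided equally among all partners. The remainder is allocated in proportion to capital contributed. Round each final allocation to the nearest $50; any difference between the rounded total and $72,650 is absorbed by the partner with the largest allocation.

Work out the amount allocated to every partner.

$28,400 shared equally gives $7,100 per partner.
Remainder $44,250 by capital contributed (total 400,196): Petrov 24,248.29 → $24,250; Nwosu 1,911.11 → $1,900; Haddad 17,406.72 → $17,400; Chaudhri 683.88 → $700.
Totals: Petrov $7,100 + $24,250 = $31,350; Nwosu $7,100 + $1,900 = $9,000; Haddad $7,100 + $17,400 = $24,500; Chaudhri $7,100 + $700 = $7,800.

Petrov: $31,350 | Nwosu: $9,000 | Haddad: $24,500 | Chaudhri: $7,800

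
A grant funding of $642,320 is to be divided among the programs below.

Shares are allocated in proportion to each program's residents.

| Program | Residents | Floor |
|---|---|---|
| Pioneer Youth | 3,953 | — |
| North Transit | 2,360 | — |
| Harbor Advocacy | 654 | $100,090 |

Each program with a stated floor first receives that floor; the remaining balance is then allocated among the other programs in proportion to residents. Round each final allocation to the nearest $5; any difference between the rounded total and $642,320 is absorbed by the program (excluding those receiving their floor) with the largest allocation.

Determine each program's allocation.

Pioneer Youth: $339,525 · North Transit: $202,705 · Harbor Advocacy: $100,090

Fund the minimums — Harbor Advocacy $100,090. Residual $542,230.
Residual split over remaining residents 6,313: Pioneer Youth 339,527.20 → $339,525; North Transit 202,702.80 → $202,705.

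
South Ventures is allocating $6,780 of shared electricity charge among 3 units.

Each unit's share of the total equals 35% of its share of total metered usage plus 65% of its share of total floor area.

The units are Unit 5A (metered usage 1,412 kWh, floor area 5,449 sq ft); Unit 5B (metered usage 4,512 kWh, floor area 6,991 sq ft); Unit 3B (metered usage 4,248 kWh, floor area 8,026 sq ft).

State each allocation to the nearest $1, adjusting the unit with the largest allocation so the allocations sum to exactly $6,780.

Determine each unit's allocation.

Totals — metered usage 10,172, floor area 20,466.
Combined weights (35% metered usage + 65% floor area): Unit 5A 0.2216; Unit 5B 0.3773; Unit 3B 0.4011.
Proportional shares: Unit 5A 1,502.75; Unit 5B 2,557.98; Unit 3B 2,719.27.
After rounding ($1): Unit 5A $1,503; Unit 5B $2,558; Unit 3B $2,719. Sum = $6,780.
Sum already equals the total — no adjustment.

Unit 5A: $1,503 | Unit 5B: $2,558 | Unit 3B: $2,719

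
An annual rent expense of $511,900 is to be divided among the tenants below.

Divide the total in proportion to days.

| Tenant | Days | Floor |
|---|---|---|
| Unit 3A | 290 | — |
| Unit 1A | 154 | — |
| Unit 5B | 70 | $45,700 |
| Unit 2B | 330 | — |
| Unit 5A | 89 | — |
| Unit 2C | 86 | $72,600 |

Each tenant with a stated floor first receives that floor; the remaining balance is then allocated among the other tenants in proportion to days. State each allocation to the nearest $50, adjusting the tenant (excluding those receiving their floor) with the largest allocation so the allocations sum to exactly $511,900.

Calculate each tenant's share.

Unit 3A: $132,250 | Unit 1A: $70,250 | Unit 5B: $45,700 | Unit 2B: $150,500 | Unit 5A: $40,600 | Unit 2C: $72,600

Guaranteed amounts: Unit 5B $45,700; Unit 2C $72,600. Residual $393,600.
Residual split over remaining days 863: Unit 3A 132,264.19 → $132,250; Unit 1A 70,236.85 → $70,250; Unit 2B 150,507.53 → $150,500; Unit 5A 40,591.43 → $40,600.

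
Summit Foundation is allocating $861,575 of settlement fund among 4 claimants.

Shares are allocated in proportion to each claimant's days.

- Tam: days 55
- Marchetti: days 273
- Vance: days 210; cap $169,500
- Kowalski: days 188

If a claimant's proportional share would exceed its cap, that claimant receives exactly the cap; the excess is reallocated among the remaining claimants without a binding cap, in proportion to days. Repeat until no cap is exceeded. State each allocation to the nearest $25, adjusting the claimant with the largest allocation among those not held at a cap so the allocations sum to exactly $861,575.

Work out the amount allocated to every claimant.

Tam: $73,775; Marchetti: $366,150; Vance: $169,500; Kowalski: $252,150

Total days = 726.
Pro-rata shares before constraints: Tam 65,270.83; Marchetti 323,980.68; Vance 249,215.91; Kowalski 223,107.58.
Held at cap: Vance ($169,500); balance $692,075 reallocated over remaining days 516.
Remaining shares: Tam 73,767.68 → $73,775; Marchetti 366,155.96 → $366,150; Kowalski 252,151.36 → $252,150.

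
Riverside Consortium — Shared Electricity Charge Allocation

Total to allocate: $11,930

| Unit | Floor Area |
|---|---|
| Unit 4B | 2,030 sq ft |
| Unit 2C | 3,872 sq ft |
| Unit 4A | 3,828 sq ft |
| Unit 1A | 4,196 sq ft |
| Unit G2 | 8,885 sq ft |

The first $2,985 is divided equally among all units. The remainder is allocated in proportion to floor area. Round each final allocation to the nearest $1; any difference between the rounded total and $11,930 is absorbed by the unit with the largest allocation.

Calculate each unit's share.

First tranche $2,985 split equally: $597 each.
Remainder $8,945 by floor area (total 22,811): Unit 4B 796.03 → $796; Unit 2C 1,518.35 → $1,518; Unit 4A 1,501.09 → $1,501; Unit 1A 1,645.40 → $1,645; Unit G2 3,484.12 → $3,484.
Rounding difference +$1 on remainder applied to Unit G2.
Totals: Unit 4B $597 + $796 = $1,393; Unit 2C $597 + $1,518 = $2,115; Unit 4A $597 + $1,501 = $2,098; Unit 1A $597 + $1,645 = $2,242; Unit G2 $597 + $3,485 = $4,082.

Unit 4B: $1,393 | Unit 2C: $2,115 | Unit 4A: $2,098 | Unit 1A: $2,242 | Unit G2: $4,082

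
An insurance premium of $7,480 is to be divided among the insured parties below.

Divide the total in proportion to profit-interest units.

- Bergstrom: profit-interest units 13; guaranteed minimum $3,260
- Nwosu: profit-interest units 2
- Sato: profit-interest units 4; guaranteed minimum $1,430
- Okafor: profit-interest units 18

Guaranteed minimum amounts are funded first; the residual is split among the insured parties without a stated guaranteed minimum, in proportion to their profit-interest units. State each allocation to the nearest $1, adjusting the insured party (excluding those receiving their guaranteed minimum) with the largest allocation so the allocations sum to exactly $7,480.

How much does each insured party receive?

Minimums first: Bergstrom $3,260; Sato $1,430. Balance $2,790.
Balance split over remaining profit-interest units 20: Nwosu 279.00 → $279; Okafor 2,511.00 → $2,511.

Bergstrom: $3,260 · Nwosu: $279 · Sato: $1,430 · Okafor: $2,511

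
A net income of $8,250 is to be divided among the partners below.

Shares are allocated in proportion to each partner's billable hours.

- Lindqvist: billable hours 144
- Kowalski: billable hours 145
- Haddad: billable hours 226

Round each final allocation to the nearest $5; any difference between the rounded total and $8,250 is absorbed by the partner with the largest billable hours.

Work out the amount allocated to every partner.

Lindqvist: $2,305 · Kowalski: $2,325 · Haddad: $3,620

Billable hours total: 144 + 145 + 226 = 515.
Pro-rata amounts: Lindqvist 2,306.80; Kowalski 2,322.82; Haddad 3,620.39.
Rounded to nearest $5: Lindqvist $2,305; Kowalski $2,325; Haddad $3,620. Sum = $8,250.
No rounding difference to absorb.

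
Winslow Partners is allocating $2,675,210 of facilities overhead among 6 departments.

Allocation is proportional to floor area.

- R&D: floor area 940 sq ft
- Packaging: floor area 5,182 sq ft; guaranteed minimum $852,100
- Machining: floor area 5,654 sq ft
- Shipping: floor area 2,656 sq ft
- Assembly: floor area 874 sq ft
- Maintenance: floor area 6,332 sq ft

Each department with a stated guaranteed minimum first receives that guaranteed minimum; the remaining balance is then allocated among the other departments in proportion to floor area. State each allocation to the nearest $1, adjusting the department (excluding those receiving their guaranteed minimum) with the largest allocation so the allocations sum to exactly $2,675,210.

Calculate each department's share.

R&D: $104,140; Packaging: $852,100; Machining: $626,389; Shipping: $294,250; Assembly: $96,828; Maintenance: $701,503

Guaranteed amounts: Packaging $852,100. Balance $1,823,110.
Balance split over remaining floor area 16,456: R&D 104,139.73 → $104,140; Machining 626,389.40 → $626,389; Shipping 294,250.13 → $294,250; Assembly 96,827.79 → $96,828; Maintenance 701,502.95 → $701,503.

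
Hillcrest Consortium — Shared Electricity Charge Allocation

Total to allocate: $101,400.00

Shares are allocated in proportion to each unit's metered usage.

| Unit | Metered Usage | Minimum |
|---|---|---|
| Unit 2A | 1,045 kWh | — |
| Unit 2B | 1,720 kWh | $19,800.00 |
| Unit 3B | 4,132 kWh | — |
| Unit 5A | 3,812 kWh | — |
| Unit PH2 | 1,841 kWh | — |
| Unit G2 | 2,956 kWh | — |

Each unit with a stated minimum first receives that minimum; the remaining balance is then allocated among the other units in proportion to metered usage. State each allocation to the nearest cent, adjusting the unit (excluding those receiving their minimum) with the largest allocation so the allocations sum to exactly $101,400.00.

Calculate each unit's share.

Unit 2A: $6,185.41 | Unit 2B: $19,800.00 | Unit 3B: $24,457.50 | Unit 5A: $22,563.41 | Unit PH2: $10,896.97 | Unit G2: $17,496.71

Guaranteed amounts: Unit 2B $19,800.00. Residual $81,600.00.
Residual split over remaining metered usage 13,786: Unit 2A 6,185.4055 → $6,185.41; Unit 3B 24,457.5076 → $24,457.51; Unit 5A 22,563.4122 → $22,563.41; Unit PH2 10,896.9679 → $10,896.97; Unit G2 17,496.7068 → $17,496.71.
Rounding difference −$0.01 applied to Unit 3B → $24,457.50.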